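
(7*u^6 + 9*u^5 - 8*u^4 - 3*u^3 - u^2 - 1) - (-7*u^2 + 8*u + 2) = 7*u^6 + 9*u^5 - 8*u^4 - 3*u^3 + 6*u^2 - 8*u - 3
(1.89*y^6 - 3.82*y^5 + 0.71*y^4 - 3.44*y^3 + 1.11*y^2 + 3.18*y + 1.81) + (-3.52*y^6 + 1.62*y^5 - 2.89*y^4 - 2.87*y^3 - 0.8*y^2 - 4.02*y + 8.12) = -1.63*y^6 - 2.2*y^5 - 2.18*y^4 - 6.31*y^3 + 0.31*y^2 - 0.839999999999999*y + 9.93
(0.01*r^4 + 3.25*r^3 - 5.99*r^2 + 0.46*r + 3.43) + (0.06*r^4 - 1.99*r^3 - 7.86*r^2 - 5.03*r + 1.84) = 0.07*r^4 + 1.26*r^3 - 13.85*r^2 - 4.57*r + 5.27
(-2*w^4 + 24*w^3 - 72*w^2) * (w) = -2*w^5 + 24*w^4 - 72*w^3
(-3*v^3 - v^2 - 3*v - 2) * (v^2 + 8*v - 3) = -3*v^5 - 25*v^4 - 2*v^3 - 23*v^2 - 7*v + 6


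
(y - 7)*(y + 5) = y^2 - 2*y - 35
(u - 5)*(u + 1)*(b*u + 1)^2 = b^2*u^4 - 4*b^2*u^3 - 5*b^2*u^2 + 2*b*u^3 - 8*b*u^2 - 10*b*u + u^2 - 4*u - 5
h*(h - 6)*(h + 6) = h^3 - 36*h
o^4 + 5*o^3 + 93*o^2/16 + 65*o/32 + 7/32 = (o + 1/4)^2*(o + 1)*(o + 7/2)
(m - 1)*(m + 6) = m^2 + 5*m - 6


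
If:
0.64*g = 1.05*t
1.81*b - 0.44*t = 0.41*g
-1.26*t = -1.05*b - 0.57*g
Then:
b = 0.00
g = 0.00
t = 0.00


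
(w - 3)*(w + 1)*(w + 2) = w^3 - 7*w - 6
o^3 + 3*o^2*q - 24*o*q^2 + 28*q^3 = (o - 2*q)^2*(o + 7*q)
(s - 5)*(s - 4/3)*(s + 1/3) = s^3 - 6*s^2 + 41*s/9 + 20/9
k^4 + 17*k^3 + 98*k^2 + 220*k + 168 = (k + 2)^2*(k + 6)*(k + 7)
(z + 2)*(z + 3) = z^2 + 5*z + 6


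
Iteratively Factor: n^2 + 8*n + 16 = (n + 4)*(n + 4)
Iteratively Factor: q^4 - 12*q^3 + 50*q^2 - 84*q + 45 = (q - 1)*(q^3 - 11*q^2 + 39*q - 45) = (q - 5)*(q - 1)*(q^2 - 6*q + 9) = (q - 5)*(q - 3)*(q - 1)*(q - 3)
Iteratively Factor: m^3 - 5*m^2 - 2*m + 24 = (m - 3)*(m^2 - 2*m - 8) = (m - 3)*(m + 2)*(m - 4)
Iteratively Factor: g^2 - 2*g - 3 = (g - 3)*(g + 1)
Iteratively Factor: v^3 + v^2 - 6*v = (v - 2)*(v^2 + 3*v) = v*(v - 2)*(v + 3)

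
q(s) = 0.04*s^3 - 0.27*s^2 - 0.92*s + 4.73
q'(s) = 0.12*s^2 - 0.54*s - 0.92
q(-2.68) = 4.49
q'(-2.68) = 1.39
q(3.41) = 0.04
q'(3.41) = -1.37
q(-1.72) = 5.31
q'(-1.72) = 0.36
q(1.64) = 2.67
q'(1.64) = -1.48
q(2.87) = 0.81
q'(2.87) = -1.48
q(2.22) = 1.79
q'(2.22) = -1.53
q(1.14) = 3.39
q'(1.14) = -1.38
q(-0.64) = 5.20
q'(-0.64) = -0.53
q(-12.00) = -92.23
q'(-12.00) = 22.84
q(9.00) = 3.74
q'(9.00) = 3.94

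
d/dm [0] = 0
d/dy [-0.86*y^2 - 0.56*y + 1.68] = -1.72*y - 0.56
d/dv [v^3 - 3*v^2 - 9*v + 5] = 3*v^2 - 6*v - 9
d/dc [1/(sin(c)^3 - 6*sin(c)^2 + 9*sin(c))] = 3*(1 - sin(c))*cos(c)/((sin(c) - 3)^3*sin(c)^2)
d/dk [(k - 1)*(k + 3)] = 2*k + 2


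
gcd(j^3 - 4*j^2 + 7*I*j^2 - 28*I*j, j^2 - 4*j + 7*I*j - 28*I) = j^2 + j*(-4 + 7*I) - 28*I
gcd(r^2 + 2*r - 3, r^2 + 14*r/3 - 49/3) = 1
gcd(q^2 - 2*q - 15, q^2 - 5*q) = q - 5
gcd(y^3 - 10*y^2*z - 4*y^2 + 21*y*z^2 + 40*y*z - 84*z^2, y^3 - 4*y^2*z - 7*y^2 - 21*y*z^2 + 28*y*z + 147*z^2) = y - 7*z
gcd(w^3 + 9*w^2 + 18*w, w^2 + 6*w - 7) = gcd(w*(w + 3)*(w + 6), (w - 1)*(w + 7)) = 1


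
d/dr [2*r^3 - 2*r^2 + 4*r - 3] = 6*r^2 - 4*r + 4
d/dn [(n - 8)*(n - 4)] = 2*n - 12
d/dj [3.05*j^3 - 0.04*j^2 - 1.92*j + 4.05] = 9.15*j^2 - 0.08*j - 1.92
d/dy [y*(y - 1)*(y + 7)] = 3*y^2 + 12*y - 7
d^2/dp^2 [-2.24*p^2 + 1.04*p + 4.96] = -4.48000000000000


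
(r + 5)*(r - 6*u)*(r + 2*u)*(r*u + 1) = r^4*u - 4*r^3*u^2 + 5*r^3*u + r^3 - 12*r^2*u^3 - 20*r^2*u^2 - 4*r^2*u + 5*r^2 - 60*r*u^3 - 12*r*u^2 - 20*r*u - 60*u^2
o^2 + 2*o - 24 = (o - 4)*(o + 6)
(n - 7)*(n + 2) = n^2 - 5*n - 14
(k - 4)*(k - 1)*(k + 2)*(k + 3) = k^4 - 15*k^2 - 10*k + 24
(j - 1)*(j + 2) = j^2 + j - 2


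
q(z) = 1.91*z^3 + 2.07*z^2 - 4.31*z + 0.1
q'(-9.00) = 422.56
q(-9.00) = -1185.83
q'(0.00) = -4.31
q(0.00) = 0.10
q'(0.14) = -3.62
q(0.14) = -0.46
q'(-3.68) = 58.05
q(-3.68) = -51.19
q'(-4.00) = 70.81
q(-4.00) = -71.78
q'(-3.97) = 69.56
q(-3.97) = -69.67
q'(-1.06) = -2.26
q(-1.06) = 4.72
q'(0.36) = -2.08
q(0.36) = -1.09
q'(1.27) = 10.19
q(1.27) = 1.88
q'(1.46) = 13.95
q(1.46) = 4.16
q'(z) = 5.73*z^2 + 4.14*z - 4.31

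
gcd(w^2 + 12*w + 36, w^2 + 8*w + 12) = w + 6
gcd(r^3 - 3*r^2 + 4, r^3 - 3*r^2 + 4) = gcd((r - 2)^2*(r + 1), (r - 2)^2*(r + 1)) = r^3 - 3*r^2 + 4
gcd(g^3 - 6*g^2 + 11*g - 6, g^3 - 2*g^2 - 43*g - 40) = 1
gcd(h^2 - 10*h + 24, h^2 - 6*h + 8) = h - 4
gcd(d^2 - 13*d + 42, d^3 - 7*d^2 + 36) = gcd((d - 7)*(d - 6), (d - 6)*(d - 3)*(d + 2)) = d - 6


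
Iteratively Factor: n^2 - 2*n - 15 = (n - 5)*(n + 3)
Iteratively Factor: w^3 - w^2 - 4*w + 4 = (w + 2)*(w^2 - 3*w + 2) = (w - 1)*(w + 2)*(w - 2)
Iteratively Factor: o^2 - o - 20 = (o - 5)*(o + 4)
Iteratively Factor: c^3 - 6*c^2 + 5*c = (c - 5)*(c^2 - c) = (c - 5)*(c - 1)*(c)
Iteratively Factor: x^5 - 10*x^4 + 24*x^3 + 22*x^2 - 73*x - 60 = (x + 1)*(x^4 - 11*x^3 + 35*x^2 - 13*x - 60) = (x - 5)*(x + 1)*(x^3 - 6*x^2 + 5*x + 12) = (x - 5)*(x - 4)*(x + 1)*(x^2 - 2*x - 3) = (x - 5)*(x - 4)*(x + 1)^2*(x - 3)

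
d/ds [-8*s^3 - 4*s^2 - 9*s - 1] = -24*s^2 - 8*s - 9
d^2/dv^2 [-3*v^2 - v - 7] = -6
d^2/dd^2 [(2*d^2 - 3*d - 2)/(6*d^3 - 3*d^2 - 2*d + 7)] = 6*(24*d^6 - 108*d^5 - 66*d^4 - 125*d^3 + 300*d^2 + 9*d + 2)/(216*d^9 - 324*d^8 - 54*d^7 + 945*d^6 - 738*d^5 - 351*d^4 + 1126*d^3 - 357*d^2 - 294*d + 343)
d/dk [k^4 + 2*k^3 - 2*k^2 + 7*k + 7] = 4*k^3 + 6*k^2 - 4*k + 7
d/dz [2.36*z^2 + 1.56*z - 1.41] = 4.72*z + 1.56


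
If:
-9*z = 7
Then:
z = -7/9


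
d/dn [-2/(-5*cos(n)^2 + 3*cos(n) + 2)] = 2*(10*cos(n) - 3)*sin(n)/(-5*cos(n)^2 + 3*cos(n) + 2)^2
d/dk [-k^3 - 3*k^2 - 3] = 3*k*(-k - 2)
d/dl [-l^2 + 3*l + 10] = 3 - 2*l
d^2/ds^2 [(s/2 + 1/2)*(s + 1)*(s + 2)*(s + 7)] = 6*s^2 + 33*s + 33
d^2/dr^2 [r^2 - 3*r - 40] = 2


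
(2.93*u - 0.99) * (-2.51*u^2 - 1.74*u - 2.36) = -7.3543*u^3 - 2.6133*u^2 - 5.1922*u + 2.3364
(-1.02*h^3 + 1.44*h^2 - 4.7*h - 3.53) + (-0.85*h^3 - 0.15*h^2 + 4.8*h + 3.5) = -1.87*h^3 + 1.29*h^2 + 0.0999999999999996*h - 0.0299999999999998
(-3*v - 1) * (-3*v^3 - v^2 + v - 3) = 9*v^4 + 6*v^3 - 2*v^2 + 8*v + 3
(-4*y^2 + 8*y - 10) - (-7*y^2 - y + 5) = 3*y^2 + 9*y - 15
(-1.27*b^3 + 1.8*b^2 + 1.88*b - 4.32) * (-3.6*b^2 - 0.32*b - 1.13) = 4.572*b^5 - 6.0736*b^4 - 5.9089*b^3 + 12.9164*b^2 - 0.742*b + 4.8816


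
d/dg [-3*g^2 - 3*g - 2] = -6*g - 3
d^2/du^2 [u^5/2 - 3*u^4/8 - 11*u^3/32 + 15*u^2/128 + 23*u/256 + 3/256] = 10*u^3 - 9*u^2/2 - 33*u/16 + 15/64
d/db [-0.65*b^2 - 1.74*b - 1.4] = -1.3*b - 1.74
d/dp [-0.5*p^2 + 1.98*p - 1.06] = 1.98 - 1.0*p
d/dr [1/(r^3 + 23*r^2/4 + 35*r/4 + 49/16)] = 64*(-12*r^2 - 46*r - 35)/(16*r^3 + 92*r^2 + 140*r + 49)^2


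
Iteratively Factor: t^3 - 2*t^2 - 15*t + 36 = (t - 3)*(t^2 + t - 12) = (t - 3)^2*(t + 4)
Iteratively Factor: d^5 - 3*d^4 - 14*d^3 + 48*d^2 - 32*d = (d)*(d^4 - 3*d^3 - 14*d^2 + 48*d - 32) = d*(d - 4)*(d^3 + d^2 - 10*d + 8) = d*(d - 4)*(d + 4)*(d^2 - 3*d + 2) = d*(d - 4)*(d - 2)*(d + 4)*(d - 1)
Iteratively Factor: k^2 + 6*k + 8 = (k + 4)*(k + 2)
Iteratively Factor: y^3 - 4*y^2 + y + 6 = (y - 3)*(y^2 - y - 2) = (y - 3)*(y - 2)*(y + 1)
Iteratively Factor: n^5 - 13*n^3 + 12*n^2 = (n)*(n^4 - 13*n^2 + 12*n) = n^2*(n^3 - 13*n + 12) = n^2*(n - 1)*(n^2 + n - 12) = n^2*(n - 3)*(n - 1)*(n + 4)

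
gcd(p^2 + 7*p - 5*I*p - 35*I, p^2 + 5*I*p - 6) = 1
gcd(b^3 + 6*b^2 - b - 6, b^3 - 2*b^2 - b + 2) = b^2 - 1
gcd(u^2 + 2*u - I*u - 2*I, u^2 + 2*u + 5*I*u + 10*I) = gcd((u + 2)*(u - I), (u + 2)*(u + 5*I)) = u + 2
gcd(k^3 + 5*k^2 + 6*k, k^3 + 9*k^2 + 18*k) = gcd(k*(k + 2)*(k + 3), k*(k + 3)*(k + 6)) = k^2 + 3*k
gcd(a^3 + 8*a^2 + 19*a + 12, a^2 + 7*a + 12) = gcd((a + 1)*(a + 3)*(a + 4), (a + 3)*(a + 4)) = a^2 + 7*a + 12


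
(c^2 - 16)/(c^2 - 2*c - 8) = (c + 4)/(c + 2)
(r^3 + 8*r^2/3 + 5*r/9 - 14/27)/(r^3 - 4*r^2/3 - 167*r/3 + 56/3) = (r^2 + 3*r + 14/9)/(r^2 - r - 56)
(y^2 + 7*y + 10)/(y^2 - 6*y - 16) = (y + 5)/(y - 8)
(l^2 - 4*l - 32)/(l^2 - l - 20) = (l - 8)/(l - 5)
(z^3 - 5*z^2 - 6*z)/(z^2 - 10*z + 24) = z*(z + 1)/(z - 4)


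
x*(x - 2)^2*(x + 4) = x^4 - 12*x^2 + 16*x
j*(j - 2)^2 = j^3 - 4*j^2 + 4*j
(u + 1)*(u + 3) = u^2 + 4*u + 3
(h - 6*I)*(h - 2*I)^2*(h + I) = h^4 - 9*I*h^3 - 18*h^2 - 4*I*h - 24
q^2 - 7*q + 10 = (q - 5)*(q - 2)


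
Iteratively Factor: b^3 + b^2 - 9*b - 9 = (b - 3)*(b^2 + 4*b + 3) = (b - 3)*(b + 3)*(b + 1)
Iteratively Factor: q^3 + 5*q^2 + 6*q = (q + 2)*(q^2 + 3*q) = q*(q + 2)*(q + 3)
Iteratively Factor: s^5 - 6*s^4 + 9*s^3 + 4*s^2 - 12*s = (s - 2)*(s^4 - 4*s^3 + s^2 + 6*s) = (s - 2)^2*(s^3 - 2*s^2 - 3*s) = (s - 2)^2*(s + 1)*(s^2 - 3*s) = s*(s - 2)^2*(s + 1)*(s - 3)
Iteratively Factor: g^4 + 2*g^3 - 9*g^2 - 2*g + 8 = (g - 1)*(g^3 + 3*g^2 - 6*g - 8) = (g - 1)*(g + 1)*(g^2 + 2*g - 8) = (g - 2)*(g - 1)*(g + 1)*(g + 4)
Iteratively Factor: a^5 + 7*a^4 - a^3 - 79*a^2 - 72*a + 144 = (a + 3)*(a^4 + 4*a^3 - 13*a^2 - 40*a + 48) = (a - 3)*(a + 3)*(a^3 + 7*a^2 + 8*a - 16) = (a - 3)*(a + 3)*(a + 4)*(a^2 + 3*a - 4) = (a - 3)*(a + 3)*(a + 4)^2*(a - 1)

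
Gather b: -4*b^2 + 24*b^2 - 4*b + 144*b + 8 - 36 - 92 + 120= 20*b^2 + 140*b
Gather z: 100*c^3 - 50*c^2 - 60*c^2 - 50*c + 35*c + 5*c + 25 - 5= 100*c^3 - 110*c^2 - 10*c + 20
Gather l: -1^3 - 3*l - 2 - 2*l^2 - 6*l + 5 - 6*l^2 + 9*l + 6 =8 - 8*l^2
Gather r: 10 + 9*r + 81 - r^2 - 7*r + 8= -r^2 + 2*r + 99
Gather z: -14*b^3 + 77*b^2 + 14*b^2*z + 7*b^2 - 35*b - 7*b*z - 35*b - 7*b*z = -14*b^3 + 84*b^2 - 70*b + z*(14*b^2 - 14*b)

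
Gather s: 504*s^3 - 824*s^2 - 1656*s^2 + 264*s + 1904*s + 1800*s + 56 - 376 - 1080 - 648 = 504*s^3 - 2480*s^2 + 3968*s - 2048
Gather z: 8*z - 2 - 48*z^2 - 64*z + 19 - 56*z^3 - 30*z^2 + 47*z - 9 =-56*z^3 - 78*z^2 - 9*z + 8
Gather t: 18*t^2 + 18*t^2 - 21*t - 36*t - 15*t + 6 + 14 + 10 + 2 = 36*t^2 - 72*t + 32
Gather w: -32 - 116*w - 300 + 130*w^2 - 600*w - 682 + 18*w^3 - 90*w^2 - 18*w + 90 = 18*w^3 + 40*w^2 - 734*w - 924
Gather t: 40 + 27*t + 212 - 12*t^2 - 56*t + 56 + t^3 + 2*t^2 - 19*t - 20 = t^3 - 10*t^2 - 48*t + 288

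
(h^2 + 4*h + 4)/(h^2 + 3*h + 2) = (h + 2)/(h + 1)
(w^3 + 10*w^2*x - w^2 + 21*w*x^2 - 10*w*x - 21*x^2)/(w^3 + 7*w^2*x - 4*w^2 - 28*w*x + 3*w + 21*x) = (w + 3*x)/(w - 3)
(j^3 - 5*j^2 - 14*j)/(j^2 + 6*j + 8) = j*(j - 7)/(j + 4)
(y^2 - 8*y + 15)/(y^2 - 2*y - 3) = (y - 5)/(y + 1)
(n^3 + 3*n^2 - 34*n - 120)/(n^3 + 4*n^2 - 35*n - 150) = (n + 4)/(n + 5)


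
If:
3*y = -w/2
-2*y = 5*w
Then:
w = 0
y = 0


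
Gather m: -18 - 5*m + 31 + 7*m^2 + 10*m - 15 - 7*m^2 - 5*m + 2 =0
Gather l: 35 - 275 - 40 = -280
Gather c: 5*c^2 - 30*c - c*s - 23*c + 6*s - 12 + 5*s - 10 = 5*c^2 + c*(-s - 53) + 11*s - 22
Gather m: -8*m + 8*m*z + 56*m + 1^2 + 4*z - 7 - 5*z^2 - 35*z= m*(8*z + 48) - 5*z^2 - 31*z - 6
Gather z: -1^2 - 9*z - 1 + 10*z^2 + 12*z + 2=10*z^2 + 3*z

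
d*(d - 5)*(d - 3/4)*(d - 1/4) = d^4 - 6*d^3 + 83*d^2/16 - 15*d/16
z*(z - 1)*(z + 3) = z^3 + 2*z^2 - 3*z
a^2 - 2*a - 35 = (a - 7)*(a + 5)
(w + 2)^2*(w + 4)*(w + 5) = w^4 + 13*w^3 + 60*w^2 + 116*w + 80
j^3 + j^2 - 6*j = j*(j - 2)*(j + 3)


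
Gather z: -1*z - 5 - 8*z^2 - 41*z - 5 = -8*z^2 - 42*z - 10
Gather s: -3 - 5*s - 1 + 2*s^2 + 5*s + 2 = 2*s^2 - 2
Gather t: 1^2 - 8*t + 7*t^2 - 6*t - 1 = 7*t^2 - 14*t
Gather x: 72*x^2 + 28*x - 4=72*x^2 + 28*x - 4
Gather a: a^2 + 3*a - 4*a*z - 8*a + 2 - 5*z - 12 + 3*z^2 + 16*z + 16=a^2 + a*(-4*z - 5) + 3*z^2 + 11*z + 6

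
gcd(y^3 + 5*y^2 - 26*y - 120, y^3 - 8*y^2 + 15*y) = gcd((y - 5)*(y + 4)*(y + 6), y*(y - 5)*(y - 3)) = y - 5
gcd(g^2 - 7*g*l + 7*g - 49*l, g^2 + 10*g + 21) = g + 7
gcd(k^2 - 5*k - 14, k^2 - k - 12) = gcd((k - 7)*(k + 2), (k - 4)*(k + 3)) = 1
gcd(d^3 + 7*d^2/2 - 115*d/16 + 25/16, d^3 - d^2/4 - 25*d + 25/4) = d^2 + 19*d/4 - 5/4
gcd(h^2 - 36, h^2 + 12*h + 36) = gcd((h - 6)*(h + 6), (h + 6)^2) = h + 6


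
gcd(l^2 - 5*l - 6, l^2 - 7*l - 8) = l + 1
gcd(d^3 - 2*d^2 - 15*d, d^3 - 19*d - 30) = d^2 - 2*d - 15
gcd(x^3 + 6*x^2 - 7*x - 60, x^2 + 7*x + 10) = x + 5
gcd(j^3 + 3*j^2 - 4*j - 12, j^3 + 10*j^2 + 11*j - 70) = j - 2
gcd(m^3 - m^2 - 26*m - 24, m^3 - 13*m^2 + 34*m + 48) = m^2 - 5*m - 6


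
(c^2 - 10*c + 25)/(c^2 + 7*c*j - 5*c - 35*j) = (c - 5)/(c + 7*j)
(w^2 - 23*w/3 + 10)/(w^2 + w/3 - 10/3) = (w - 6)/(w + 2)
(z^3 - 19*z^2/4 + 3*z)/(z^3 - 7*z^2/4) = (4*z^2 - 19*z + 12)/(z*(4*z - 7))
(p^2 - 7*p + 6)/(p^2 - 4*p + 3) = (p - 6)/(p - 3)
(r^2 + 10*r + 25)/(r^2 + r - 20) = (r + 5)/(r - 4)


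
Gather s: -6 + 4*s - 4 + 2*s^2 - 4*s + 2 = 2*s^2 - 8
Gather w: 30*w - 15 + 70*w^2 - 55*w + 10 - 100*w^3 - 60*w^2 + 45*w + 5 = -100*w^3 + 10*w^2 + 20*w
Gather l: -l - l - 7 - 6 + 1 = -2*l - 12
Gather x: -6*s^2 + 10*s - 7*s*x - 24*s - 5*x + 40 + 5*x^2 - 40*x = -6*s^2 - 14*s + 5*x^2 + x*(-7*s - 45) + 40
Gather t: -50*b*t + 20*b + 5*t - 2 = 20*b + t*(5 - 50*b) - 2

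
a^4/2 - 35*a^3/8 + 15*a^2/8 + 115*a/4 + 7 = (a/2 + 1)*(a - 7)*(a - 4)*(a + 1/4)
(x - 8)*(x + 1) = x^2 - 7*x - 8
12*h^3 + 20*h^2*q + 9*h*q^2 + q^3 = (h + q)*(2*h + q)*(6*h + q)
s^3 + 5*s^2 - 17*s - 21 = (s - 3)*(s + 1)*(s + 7)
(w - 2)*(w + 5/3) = w^2 - w/3 - 10/3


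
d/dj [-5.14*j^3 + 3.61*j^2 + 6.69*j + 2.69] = -15.42*j^2 + 7.22*j + 6.69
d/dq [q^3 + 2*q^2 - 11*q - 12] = 3*q^2 + 4*q - 11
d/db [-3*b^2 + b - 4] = 1 - 6*b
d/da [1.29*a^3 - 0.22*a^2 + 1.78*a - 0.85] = 3.87*a^2 - 0.44*a + 1.78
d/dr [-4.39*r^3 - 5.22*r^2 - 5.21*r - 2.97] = -13.17*r^2 - 10.44*r - 5.21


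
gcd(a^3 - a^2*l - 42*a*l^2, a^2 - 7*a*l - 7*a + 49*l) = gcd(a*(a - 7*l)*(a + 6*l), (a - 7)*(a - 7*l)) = a - 7*l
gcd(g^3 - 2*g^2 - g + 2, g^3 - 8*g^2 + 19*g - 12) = g - 1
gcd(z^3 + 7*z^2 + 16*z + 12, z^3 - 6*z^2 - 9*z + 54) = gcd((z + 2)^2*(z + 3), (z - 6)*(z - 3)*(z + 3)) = z + 3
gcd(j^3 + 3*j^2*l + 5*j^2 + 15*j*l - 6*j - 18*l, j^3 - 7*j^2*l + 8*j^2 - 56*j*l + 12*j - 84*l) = j + 6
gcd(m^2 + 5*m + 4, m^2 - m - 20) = m + 4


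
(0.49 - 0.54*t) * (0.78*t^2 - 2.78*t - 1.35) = -0.4212*t^3 + 1.8834*t^2 - 0.6332*t - 0.6615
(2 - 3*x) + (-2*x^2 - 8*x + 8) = -2*x^2 - 11*x + 10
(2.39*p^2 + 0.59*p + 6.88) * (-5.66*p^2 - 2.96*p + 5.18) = -13.5274*p^4 - 10.4138*p^3 - 28.307*p^2 - 17.3086*p + 35.6384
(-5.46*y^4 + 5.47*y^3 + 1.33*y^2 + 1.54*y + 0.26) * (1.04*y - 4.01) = -5.6784*y^5 + 27.5834*y^4 - 20.5515*y^3 - 3.7317*y^2 - 5.905*y - 1.0426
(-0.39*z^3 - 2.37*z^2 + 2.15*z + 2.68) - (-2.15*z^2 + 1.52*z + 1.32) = -0.39*z^3 - 0.22*z^2 + 0.63*z + 1.36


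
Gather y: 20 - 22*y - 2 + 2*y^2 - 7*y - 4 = 2*y^2 - 29*y + 14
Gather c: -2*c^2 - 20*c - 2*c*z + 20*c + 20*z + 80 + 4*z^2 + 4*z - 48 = -2*c^2 - 2*c*z + 4*z^2 + 24*z + 32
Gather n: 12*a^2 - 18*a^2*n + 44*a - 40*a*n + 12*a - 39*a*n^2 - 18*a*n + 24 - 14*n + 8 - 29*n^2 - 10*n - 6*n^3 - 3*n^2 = 12*a^2 + 56*a - 6*n^3 + n^2*(-39*a - 32) + n*(-18*a^2 - 58*a - 24) + 32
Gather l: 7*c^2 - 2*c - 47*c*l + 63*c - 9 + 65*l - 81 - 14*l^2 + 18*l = 7*c^2 + 61*c - 14*l^2 + l*(83 - 47*c) - 90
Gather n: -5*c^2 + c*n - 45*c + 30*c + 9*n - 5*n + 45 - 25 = -5*c^2 - 15*c + n*(c + 4) + 20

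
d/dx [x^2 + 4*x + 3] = 2*x + 4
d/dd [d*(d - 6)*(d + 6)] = 3*d^2 - 36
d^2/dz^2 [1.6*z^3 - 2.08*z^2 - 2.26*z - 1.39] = 9.6*z - 4.16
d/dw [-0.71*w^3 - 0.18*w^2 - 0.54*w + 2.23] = -2.13*w^2 - 0.36*w - 0.54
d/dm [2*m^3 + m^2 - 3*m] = 6*m^2 + 2*m - 3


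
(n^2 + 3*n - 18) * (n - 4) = n^3 - n^2 - 30*n + 72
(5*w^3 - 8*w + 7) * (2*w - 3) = 10*w^4 - 15*w^3 - 16*w^2 + 38*w - 21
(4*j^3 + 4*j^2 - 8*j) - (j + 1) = 4*j^3 + 4*j^2 - 9*j - 1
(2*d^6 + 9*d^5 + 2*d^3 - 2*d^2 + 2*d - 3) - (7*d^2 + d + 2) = 2*d^6 + 9*d^5 + 2*d^3 - 9*d^2 + d - 5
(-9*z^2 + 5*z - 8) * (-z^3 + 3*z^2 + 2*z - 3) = 9*z^5 - 32*z^4 + 5*z^3 + 13*z^2 - 31*z + 24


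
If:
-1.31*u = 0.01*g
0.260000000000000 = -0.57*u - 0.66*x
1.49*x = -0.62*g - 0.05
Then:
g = 0.85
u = -0.01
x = -0.39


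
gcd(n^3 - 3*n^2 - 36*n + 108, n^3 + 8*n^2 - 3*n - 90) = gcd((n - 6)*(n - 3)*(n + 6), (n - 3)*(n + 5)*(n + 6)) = n^2 + 3*n - 18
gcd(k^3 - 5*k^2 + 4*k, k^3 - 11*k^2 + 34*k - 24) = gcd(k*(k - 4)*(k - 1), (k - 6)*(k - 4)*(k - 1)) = k^2 - 5*k + 4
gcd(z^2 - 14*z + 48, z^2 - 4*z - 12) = z - 6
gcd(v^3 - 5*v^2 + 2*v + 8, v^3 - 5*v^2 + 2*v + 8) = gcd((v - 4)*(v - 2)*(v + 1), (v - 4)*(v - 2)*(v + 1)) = v^3 - 5*v^2 + 2*v + 8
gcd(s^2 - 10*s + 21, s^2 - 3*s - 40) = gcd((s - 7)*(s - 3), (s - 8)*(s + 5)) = 1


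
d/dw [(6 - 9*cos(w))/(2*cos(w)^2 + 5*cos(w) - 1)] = 3*(-6*cos(w)^2 + 8*cos(w) + 7)*sin(w)/(5*cos(w) + cos(2*w))^2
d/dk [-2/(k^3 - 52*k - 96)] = 2*(3*k^2 - 52)/(-k^3 + 52*k + 96)^2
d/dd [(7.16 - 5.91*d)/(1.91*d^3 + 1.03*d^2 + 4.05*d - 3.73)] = (22.5762*d^3 - 34.9395*d^2 - 14.7496*d - 6.9537)/(3.6481*d^6 + 3.9346*d^5 + 16.5319*d^4 - 5.9056*d^3 + 8.7187*d^2 - 30.213*d + 13.9129)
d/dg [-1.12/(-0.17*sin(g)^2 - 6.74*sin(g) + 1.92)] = -(0.3808*sin(g) + 7.5488)*cos(g)/(0.17*sin(g)^2 + 6.74*sin(g) - 1.92)^2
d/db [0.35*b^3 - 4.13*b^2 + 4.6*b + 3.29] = 1.05*b^2 - 8.26*b + 4.6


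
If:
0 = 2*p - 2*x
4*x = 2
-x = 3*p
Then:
No Solution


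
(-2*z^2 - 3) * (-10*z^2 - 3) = 20*z^4 + 36*z^2 + 9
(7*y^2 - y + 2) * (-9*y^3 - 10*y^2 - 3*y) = -63*y^5 - 61*y^4 - 29*y^3 - 17*y^2 - 6*y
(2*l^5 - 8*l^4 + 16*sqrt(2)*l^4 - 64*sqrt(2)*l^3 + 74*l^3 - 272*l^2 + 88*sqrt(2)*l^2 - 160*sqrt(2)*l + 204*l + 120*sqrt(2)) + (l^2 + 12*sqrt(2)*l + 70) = 2*l^5 - 8*l^4 + 16*sqrt(2)*l^4 - 64*sqrt(2)*l^3 + 74*l^3 - 271*l^2 + 88*sqrt(2)*l^2 - 148*sqrt(2)*l + 204*l + 70 + 120*sqrt(2)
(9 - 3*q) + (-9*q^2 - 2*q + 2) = -9*q^2 - 5*q + 11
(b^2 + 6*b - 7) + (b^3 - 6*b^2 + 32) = b^3 - 5*b^2 + 6*b + 25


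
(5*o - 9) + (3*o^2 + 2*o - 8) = 3*o^2 + 7*o - 17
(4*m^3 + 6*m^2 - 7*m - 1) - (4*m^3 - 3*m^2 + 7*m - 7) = 9*m^2 - 14*m + 6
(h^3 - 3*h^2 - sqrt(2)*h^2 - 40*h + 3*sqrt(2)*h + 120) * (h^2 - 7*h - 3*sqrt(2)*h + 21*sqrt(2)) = h^5 - 10*h^4 - 4*sqrt(2)*h^4 - 13*h^3 + 40*sqrt(2)*h^3 + 36*sqrt(2)*h^2 + 340*h^2 - 1200*sqrt(2)*h - 714*h + 2520*sqrt(2)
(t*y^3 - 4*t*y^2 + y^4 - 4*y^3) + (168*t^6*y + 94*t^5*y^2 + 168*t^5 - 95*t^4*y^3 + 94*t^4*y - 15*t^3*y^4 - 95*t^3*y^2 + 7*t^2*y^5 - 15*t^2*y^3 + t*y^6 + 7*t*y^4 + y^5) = 168*t^6*y + 94*t^5*y^2 + 168*t^5 - 95*t^4*y^3 + 94*t^4*y - 15*t^3*y^4 - 95*t^3*y^2 + 7*t^2*y^5 - 15*t^2*y^3 + t*y^6 + 7*t*y^4 + t*y^3 - 4*t*y^2 + y^5 + y^4 - 4*y^3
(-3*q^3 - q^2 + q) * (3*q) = -9*q^4 - 3*q^3 + 3*q^2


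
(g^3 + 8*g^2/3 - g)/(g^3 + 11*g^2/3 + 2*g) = (3*g - 1)/(3*g + 2)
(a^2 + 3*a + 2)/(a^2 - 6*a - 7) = (a + 2)/(a - 7)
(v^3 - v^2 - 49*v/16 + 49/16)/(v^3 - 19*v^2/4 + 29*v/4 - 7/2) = (v + 7/4)/(v - 2)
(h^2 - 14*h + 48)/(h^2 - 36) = (h - 8)/(h + 6)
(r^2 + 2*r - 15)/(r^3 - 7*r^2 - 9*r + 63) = (r + 5)/(r^2 - 4*r - 21)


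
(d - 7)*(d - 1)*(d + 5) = d^3 - 3*d^2 - 33*d + 35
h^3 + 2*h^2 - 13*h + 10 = (h - 2)*(h - 1)*(h + 5)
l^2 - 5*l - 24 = (l - 8)*(l + 3)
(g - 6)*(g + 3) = g^2 - 3*g - 18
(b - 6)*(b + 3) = b^2 - 3*b - 18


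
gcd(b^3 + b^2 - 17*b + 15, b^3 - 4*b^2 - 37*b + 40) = b^2 + 4*b - 5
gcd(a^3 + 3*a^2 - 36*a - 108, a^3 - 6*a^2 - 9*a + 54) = a^2 - 3*a - 18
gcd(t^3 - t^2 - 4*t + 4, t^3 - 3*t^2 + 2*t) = t^2 - 3*t + 2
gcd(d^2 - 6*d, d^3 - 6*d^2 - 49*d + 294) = d - 6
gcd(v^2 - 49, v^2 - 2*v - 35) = v - 7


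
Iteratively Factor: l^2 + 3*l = (l + 3)*(l)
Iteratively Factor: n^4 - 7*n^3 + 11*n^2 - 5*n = (n)*(n^3 - 7*n^2 + 11*n - 5) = n*(n - 1)*(n^2 - 6*n + 5) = n*(n - 1)^2*(n - 5)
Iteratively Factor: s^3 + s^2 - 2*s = (s)*(s^2 + s - 2) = s*(s + 2)*(s - 1)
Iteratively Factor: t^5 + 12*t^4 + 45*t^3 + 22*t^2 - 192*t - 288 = (t + 4)*(t^4 + 8*t^3 + 13*t^2 - 30*t - 72) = (t + 4)^2*(t^3 + 4*t^2 - 3*t - 18) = (t - 2)*(t + 4)^2*(t^2 + 6*t + 9) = (t - 2)*(t + 3)*(t + 4)^2*(t + 3)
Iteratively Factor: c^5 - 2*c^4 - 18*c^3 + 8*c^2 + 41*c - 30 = (c + 2)*(c^4 - 4*c^3 - 10*c^2 + 28*c - 15) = (c - 1)*(c + 2)*(c^3 - 3*c^2 - 13*c + 15) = (c - 1)^2*(c + 2)*(c^2 - 2*c - 15) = (c - 1)^2*(c + 2)*(c + 3)*(c - 5)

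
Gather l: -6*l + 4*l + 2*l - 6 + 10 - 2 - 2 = 0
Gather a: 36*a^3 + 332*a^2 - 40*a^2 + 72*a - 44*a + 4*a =36*a^3 + 292*a^2 + 32*a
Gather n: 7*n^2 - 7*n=7*n^2 - 7*n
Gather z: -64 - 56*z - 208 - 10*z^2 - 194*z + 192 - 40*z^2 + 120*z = -50*z^2 - 130*z - 80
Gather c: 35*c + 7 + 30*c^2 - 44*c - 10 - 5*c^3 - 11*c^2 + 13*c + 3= -5*c^3 + 19*c^2 + 4*c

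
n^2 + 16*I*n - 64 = (n + 8*I)^2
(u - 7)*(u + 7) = u^2 - 49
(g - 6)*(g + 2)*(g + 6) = g^3 + 2*g^2 - 36*g - 72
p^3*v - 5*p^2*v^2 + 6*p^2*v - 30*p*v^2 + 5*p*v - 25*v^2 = (p + 5)*(p - 5*v)*(p*v + v)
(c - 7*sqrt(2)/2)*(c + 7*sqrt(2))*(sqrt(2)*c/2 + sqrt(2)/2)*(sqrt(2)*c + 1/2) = c^4 + c^3 + 15*sqrt(2)*c^3/4 - 189*c^2/4 + 15*sqrt(2)*c^2/4 - 189*c/4 - 49*sqrt(2)*c/4 - 49*sqrt(2)/4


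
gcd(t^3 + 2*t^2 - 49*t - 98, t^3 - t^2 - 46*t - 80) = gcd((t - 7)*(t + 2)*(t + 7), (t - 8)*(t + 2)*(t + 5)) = t + 2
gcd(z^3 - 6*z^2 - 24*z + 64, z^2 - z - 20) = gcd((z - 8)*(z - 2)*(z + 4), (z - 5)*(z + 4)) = z + 4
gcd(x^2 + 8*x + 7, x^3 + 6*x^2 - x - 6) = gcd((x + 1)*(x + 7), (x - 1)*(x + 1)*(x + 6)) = x + 1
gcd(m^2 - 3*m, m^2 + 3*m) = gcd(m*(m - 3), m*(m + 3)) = m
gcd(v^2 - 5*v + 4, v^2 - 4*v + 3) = v - 1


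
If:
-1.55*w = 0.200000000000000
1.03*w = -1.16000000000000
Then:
No Solution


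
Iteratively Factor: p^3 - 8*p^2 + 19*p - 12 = (p - 4)*(p^2 - 4*p + 3) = (p - 4)*(p - 1)*(p - 3)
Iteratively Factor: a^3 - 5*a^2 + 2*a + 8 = (a - 2)*(a^2 - 3*a - 4) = (a - 4)*(a - 2)*(a + 1)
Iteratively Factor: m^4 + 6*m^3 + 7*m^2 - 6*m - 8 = (m + 4)*(m^3 + 2*m^2 - m - 2) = (m + 1)*(m + 4)*(m^2 + m - 2) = (m + 1)*(m + 2)*(m + 4)*(m - 1)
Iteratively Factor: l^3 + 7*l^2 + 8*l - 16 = (l + 4)*(l^2 + 3*l - 4) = (l + 4)^2*(l - 1)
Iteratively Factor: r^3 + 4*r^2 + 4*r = (r + 2)*(r^2 + 2*r) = r*(r + 2)*(r + 2)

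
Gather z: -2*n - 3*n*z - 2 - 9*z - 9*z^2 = -2*n - 9*z^2 + z*(-3*n - 9) - 2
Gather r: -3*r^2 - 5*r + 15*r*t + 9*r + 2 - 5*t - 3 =-3*r^2 + r*(15*t + 4) - 5*t - 1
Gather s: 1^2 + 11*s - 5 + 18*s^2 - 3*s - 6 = 18*s^2 + 8*s - 10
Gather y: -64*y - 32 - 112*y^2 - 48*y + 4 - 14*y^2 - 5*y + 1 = -126*y^2 - 117*y - 27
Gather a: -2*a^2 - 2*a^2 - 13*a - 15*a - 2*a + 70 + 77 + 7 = -4*a^2 - 30*a + 154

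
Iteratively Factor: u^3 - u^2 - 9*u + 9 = (u - 3)*(u^2 + 2*u - 3) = (u - 3)*(u - 1)*(u + 3)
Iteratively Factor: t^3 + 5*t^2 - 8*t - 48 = (t + 4)*(t^2 + t - 12) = (t + 4)^2*(t - 3)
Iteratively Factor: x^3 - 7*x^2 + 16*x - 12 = (x - 2)*(x^2 - 5*x + 6) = (x - 3)*(x - 2)*(x - 2)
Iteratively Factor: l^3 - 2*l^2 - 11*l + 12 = (l - 1)*(l^2 - l - 12) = (l - 4)*(l - 1)*(l + 3)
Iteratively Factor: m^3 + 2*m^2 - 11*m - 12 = (m - 3)*(m^2 + 5*m + 4) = (m - 3)*(m + 4)*(m + 1)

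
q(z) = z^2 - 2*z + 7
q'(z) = 2*z - 2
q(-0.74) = 9.03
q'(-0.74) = -3.48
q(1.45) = 6.20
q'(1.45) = 0.90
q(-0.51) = 8.28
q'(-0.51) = -3.02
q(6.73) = 38.83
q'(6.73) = 11.46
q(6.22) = 33.25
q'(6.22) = 10.44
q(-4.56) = 36.91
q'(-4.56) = -11.12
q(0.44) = 6.31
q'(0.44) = -1.12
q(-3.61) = 27.25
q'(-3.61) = -9.22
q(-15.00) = 262.00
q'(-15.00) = -32.00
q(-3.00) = 22.00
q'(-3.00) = -8.00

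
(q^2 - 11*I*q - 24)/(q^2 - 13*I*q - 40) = (q - 3*I)/(q - 5*I)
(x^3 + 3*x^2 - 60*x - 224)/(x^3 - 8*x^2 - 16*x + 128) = (x + 7)/(x - 4)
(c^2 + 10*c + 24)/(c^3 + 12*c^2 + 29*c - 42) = (c + 4)/(c^2 + 6*c - 7)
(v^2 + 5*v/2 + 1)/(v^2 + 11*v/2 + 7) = (2*v + 1)/(2*v + 7)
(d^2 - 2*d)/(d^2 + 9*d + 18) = d*(d - 2)/(d^2 + 9*d + 18)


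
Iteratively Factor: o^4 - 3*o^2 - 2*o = (o + 1)*(o^3 - o^2 - 2*o) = (o - 2)*(o + 1)*(o^2 + o) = (o - 2)*(o + 1)^2*(o)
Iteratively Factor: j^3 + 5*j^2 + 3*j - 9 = (j + 3)*(j^2 + 2*j - 3) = (j + 3)^2*(j - 1)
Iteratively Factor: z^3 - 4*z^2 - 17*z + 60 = (z - 3)*(z^2 - z - 20) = (z - 5)*(z - 3)*(z + 4)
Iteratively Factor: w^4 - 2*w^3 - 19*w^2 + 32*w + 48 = (w - 4)*(w^3 + 2*w^2 - 11*w - 12) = (w - 4)*(w + 4)*(w^2 - 2*w - 3) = (w - 4)*(w + 1)*(w + 4)*(w - 3)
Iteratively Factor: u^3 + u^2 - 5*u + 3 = (u + 3)*(u^2 - 2*u + 1) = (u - 1)*(u + 3)*(u - 1)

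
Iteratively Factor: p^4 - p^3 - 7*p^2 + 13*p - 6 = (p + 3)*(p^3 - 4*p^2 + 5*p - 2) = (p - 2)*(p + 3)*(p^2 - 2*p + 1) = (p - 2)*(p - 1)*(p + 3)*(p - 1)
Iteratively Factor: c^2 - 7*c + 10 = (c - 5)*(c - 2)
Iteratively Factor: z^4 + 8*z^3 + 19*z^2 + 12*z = (z + 1)*(z^3 + 7*z^2 + 12*z) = (z + 1)*(z + 3)*(z^2 + 4*z) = z*(z + 1)*(z + 3)*(z + 4)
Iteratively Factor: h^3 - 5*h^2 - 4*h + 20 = (h - 2)*(h^2 - 3*h - 10) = (h - 5)*(h - 2)*(h + 2)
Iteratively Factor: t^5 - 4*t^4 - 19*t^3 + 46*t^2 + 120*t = (t + 2)*(t^4 - 6*t^3 - 7*t^2 + 60*t) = (t + 2)*(t + 3)*(t^3 - 9*t^2 + 20*t) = (t - 5)*(t + 2)*(t + 3)*(t^2 - 4*t) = t*(t - 5)*(t + 2)*(t + 3)*(t - 4)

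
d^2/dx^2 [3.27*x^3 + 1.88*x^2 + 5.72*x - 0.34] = 19.62*x + 3.76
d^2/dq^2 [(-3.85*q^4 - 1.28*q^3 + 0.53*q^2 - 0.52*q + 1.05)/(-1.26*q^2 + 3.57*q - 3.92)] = (12.22452*q^6 - 103.90842*q^5 + 408.50271*q^4 - 845.189436*q^3 + 608.155464*q^2 + 130.942308*q - 18.126178)/(2.000376*q^6 - 17.003196*q^5 + 66.845898*q^4 - 151.296957*q^3 + 207.965016*q^2 - 164.574144*q + 60.236288)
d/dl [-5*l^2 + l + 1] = 1 - 10*l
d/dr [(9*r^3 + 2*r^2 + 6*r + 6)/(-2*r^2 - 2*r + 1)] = (-18*r^4 - 36*r^3 + 35*r^2 + 28*r + 18)/(4*r^4 + 8*r^3 - 4*r + 1)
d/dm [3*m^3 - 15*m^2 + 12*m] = 9*m^2 - 30*m + 12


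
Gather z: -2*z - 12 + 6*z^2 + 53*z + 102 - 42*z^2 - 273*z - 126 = -36*z^2 - 222*z - 36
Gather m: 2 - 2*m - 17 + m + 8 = -m - 7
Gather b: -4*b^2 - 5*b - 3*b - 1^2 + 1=-4*b^2 - 8*b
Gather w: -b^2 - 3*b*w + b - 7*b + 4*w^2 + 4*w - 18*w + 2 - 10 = -b^2 - 6*b + 4*w^2 + w*(-3*b - 14) - 8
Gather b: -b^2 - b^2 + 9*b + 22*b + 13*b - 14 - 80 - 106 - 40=-2*b^2 + 44*b - 240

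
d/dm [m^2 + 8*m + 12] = 2*m + 8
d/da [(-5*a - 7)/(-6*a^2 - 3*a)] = (-10*a^2 - 28*a - 7)/(3*a^2*(4*a^2 + 4*a + 1))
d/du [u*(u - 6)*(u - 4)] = 3*u^2 - 20*u + 24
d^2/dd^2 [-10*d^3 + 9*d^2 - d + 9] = 18 - 60*d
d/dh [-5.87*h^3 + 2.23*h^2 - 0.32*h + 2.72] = -17.61*h^2 + 4.46*h - 0.32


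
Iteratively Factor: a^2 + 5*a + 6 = (a + 2)*(a + 3)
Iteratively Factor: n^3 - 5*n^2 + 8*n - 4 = (n - 1)*(n^2 - 4*n + 4) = (n - 2)*(n - 1)*(n - 2)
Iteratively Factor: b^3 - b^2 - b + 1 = (b - 1)*(b^2 - 1) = (b - 1)^2*(b + 1)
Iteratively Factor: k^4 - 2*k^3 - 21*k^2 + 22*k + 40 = (k - 2)*(k^3 - 21*k - 20) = (k - 2)*(k + 4)*(k^2 - 4*k - 5) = (k - 5)*(k - 2)*(k + 4)*(k + 1)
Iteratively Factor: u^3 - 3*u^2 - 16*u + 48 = (u - 4)*(u^2 + u - 12) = (u - 4)*(u - 3)*(u + 4)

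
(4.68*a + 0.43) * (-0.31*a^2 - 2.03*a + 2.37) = -1.4508*a^3 - 9.6337*a^2 + 10.2187*a + 1.0191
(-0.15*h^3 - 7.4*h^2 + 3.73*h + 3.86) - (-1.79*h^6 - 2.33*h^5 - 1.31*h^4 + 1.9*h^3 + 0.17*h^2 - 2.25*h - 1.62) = 1.79*h^6 + 2.33*h^5 + 1.31*h^4 - 2.05*h^3 - 7.57*h^2 + 5.98*h + 5.48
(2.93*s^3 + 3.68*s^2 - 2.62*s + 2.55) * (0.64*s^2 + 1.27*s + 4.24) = 1.8752*s^5 + 6.0763*s^4 + 15.42*s^3 + 13.9078*s^2 - 7.8703*s + 10.812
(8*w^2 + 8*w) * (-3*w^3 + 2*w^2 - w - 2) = -24*w^5 - 8*w^4 + 8*w^3 - 24*w^2 - 16*w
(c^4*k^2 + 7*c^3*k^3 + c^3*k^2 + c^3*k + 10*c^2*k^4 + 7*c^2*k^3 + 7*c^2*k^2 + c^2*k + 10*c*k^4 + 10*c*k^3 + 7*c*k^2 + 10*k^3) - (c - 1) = c^4*k^2 + 7*c^3*k^3 + c^3*k^2 + c^3*k + 10*c^2*k^4 + 7*c^2*k^3 + 7*c^2*k^2 + c^2*k + 10*c*k^4 + 10*c*k^3 + 7*c*k^2 - c + 10*k^3 + 1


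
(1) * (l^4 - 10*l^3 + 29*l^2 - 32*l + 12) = l^4 - 10*l^3 + 29*l^2 - 32*l + 12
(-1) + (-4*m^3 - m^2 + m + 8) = -4*m^3 - m^2 + m + 7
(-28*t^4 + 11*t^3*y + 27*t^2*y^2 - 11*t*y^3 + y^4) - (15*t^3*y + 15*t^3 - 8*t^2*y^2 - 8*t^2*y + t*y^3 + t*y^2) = -28*t^4 - 4*t^3*y - 15*t^3 + 35*t^2*y^2 + 8*t^2*y - 12*t*y^3 - t*y^2 + y^4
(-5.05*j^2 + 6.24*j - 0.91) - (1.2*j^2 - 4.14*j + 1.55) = -6.25*j^2 + 10.38*j - 2.46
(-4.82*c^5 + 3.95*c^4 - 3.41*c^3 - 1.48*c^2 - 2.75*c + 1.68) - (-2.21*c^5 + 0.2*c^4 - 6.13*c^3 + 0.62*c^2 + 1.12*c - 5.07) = -2.61*c^5 + 3.75*c^4 + 2.72*c^3 - 2.1*c^2 - 3.87*c + 6.75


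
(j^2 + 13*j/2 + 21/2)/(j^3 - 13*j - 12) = (j + 7/2)/(j^2 - 3*j - 4)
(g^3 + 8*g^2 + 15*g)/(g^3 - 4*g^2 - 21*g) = (g + 5)/(g - 7)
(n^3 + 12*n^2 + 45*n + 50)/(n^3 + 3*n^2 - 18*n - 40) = (n + 5)/(n - 4)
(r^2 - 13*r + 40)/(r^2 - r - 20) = (r - 8)/(r + 4)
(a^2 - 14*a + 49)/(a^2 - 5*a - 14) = (a - 7)/(a + 2)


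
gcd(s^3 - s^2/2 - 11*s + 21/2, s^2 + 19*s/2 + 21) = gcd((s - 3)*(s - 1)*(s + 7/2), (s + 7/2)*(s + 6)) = s + 7/2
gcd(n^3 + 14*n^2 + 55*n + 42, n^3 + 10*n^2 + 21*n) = n + 7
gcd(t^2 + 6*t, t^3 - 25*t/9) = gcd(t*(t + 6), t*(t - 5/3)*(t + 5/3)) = t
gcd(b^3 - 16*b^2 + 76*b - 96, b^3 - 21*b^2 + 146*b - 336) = b^2 - 14*b + 48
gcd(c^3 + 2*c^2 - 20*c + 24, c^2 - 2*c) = c - 2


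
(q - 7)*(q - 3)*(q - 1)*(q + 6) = q^4 - 5*q^3 - 35*q^2 + 165*q - 126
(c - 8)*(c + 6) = c^2 - 2*c - 48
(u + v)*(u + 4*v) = u^2 + 5*u*v + 4*v^2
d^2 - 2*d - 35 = (d - 7)*(d + 5)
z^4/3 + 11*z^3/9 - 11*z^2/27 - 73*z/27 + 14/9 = (z/3 + 1)*(z - 1)*(z - 2/3)*(z + 7/3)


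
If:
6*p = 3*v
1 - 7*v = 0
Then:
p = 1/14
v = 1/7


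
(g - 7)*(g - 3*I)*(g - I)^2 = g^4 - 7*g^3 - 5*I*g^3 - 7*g^2 + 35*I*g^2 + 49*g + 3*I*g - 21*I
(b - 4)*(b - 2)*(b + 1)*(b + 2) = b^4 - 3*b^3 - 8*b^2 + 12*b + 16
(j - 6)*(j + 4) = j^2 - 2*j - 24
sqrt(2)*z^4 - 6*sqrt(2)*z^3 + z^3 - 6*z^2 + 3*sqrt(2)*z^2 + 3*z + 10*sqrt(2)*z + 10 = (z - 5)*(z - 2)*(z + sqrt(2)/2)*(sqrt(2)*z + sqrt(2))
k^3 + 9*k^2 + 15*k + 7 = (k + 1)^2*(k + 7)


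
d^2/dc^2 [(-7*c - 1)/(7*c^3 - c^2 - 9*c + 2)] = 2*(-(7*c + 1)*(-21*c^2 + 2*c + 9)^2 + (147*c^2 - 14*c + (7*c + 1)*(21*c - 1) - 63)*(7*c^3 - c^2 - 9*c + 2))/(7*c^3 - c^2 - 9*c + 2)^3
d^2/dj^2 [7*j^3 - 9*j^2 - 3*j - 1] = 42*j - 18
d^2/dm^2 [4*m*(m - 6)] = 8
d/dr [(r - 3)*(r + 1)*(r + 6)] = 3*r^2 + 8*r - 15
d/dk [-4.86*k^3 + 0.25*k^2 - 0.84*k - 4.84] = -14.58*k^2 + 0.5*k - 0.84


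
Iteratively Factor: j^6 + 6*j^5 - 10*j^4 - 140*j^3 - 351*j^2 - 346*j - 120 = (j - 5)*(j^5 + 11*j^4 + 45*j^3 + 85*j^2 + 74*j + 24) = (j - 5)*(j + 4)*(j^4 + 7*j^3 + 17*j^2 + 17*j + 6) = (j - 5)*(j + 1)*(j + 4)*(j^3 + 6*j^2 + 11*j + 6) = (j - 5)*(j + 1)*(j + 3)*(j + 4)*(j^2 + 3*j + 2) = (j - 5)*(j + 1)^2*(j + 3)*(j + 4)*(j + 2)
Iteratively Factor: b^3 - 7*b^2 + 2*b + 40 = (b - 5)*(b^2 - 2*b - 8) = (b - 5)*(b - 4)*(b + 2)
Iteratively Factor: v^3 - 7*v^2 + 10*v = (v)*(v^2 - 7*v + 10) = v*(v - 2)*(v - 5)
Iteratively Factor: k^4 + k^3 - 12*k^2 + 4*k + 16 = (k - 2)*(k^3 + 3*k^2 - 6*k - 8) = (k - 2)*(k + 4)*(k^2 - k - 2) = (k - 2)^2*(k + 4)*(k + 1)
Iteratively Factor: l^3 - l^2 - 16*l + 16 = (l + 4)*(l^2 - 5*l + 4) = (l - 1)*(l + 4)*(l - 4)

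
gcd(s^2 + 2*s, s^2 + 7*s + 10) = s + 2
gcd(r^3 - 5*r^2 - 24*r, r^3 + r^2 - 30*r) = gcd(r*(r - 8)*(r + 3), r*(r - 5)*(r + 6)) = r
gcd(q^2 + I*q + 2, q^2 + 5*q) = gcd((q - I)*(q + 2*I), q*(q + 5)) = 1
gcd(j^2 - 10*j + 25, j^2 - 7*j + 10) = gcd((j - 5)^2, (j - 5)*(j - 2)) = j - 5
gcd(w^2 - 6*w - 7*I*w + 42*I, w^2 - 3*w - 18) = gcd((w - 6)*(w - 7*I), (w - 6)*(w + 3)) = w - 6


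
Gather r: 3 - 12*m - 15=-12*m - 12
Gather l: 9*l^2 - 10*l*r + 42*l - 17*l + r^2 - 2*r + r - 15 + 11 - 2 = 9*l^2 + l*(25 - 10*r) + r^2 - r - 6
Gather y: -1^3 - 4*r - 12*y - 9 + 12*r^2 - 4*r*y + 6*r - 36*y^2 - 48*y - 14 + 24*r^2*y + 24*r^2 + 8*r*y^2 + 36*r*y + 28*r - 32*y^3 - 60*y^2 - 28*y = 36*r^2 + 30*r - 32*y^3 + y^2*(8*r - 96) + y*(24*r^2 + 32*r - 88) - 24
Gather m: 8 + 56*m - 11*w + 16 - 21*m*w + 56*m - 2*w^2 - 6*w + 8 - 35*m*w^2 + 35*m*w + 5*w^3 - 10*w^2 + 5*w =m*(-35*w^2 + 14*w + 112) + 5*w^3 - 12*w^2 - 12*w + 32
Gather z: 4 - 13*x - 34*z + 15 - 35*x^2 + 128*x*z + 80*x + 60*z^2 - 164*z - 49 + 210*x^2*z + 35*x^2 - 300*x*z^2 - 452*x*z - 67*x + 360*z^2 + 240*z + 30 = z^2*(420 - 300*x) + z*(210*x^2 - 324*x + 42)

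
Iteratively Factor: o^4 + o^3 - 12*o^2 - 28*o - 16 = (o + 1)*(o^3 - 12*o - 16) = (o - 4)*(o + 1)*(o^2 + 4*o + 4) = (o - 4)*(o + 1)*(o + 2)*(o + 2)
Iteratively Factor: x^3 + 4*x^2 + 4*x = (x + 2)*(x^2 + 2*x) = (x + 2)^2*(x)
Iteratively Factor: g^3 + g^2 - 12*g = (g + 4)*(g^2 - 3*g) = (g - 3)*(g + 4)*(g)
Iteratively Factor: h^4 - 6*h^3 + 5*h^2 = (h - 1)*(h^3 - 5*h^2) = h*(h - 1)*(h^2 - 5*h) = h*(h - 5)*(h - 1)*(h)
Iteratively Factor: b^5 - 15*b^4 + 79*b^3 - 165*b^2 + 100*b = (b - 5)*(b^4 - 10*b^3 + 29*b^2 - 20*b) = b*(b - 5)*(b^3 - 10*b^2 + 29*b - 20) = b*(b - 5)*(b - 1)*(b^2 - 9*b + 20) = b*(b - 5)*(b - 4)*(b - 1)*(b - 5)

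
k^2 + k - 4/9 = (k - 1/3)*(k + 4/3)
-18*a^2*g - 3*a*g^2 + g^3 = g*(-6*a + g)*(3*a + g)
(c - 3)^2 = c^2 - 6*c + 9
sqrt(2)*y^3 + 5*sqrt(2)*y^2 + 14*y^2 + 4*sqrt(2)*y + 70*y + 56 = (y + 4)*(y + 7*sqrt(2))*(sqrt(2)*y + sqrt(2))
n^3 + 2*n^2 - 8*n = n*(n - 2)*(n + 4)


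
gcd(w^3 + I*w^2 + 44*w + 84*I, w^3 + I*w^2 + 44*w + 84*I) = w^3 + I*w^2 + 44*w + 84*I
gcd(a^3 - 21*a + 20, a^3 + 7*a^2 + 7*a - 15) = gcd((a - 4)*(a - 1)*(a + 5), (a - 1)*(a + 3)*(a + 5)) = a^2 + 4*a - 5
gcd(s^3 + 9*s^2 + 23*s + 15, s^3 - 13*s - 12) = s^2 + 4*s + 3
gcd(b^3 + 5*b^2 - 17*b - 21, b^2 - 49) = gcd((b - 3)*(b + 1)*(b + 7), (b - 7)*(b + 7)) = b + 7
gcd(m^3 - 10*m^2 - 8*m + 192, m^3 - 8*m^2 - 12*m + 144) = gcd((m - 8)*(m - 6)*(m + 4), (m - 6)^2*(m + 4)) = m^2 - 2*m - 24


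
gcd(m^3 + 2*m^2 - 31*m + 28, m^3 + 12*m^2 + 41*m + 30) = 1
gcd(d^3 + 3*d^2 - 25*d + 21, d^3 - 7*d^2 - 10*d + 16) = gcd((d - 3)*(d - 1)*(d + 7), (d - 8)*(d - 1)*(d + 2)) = d - 1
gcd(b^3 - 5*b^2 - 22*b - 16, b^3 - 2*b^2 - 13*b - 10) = b^2 + 3*b + 2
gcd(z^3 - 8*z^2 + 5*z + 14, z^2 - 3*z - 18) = 1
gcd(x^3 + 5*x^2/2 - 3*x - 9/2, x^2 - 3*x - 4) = x + 1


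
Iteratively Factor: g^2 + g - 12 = (g + 4)*(g - 3)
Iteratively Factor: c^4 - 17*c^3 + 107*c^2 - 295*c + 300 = (c - 4)*(c^3 - 13*c^2 + 55*c - 75) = (c - 4)*(c - 3)*(c^2 - 10*c + 25) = (c - 5)*(c - 4)*(c - 3)*(c - 5)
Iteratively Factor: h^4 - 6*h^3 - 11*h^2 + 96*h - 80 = (h + 4)*(h^3 - 10*h^2 + 29*h - 20) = (h - 5)*(h + 4)*(h^2 - 5*h + 4) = (h - 5)*(h - 1)*(h + 4)*(h - 4)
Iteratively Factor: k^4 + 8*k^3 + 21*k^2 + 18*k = (k + 3)*(k^3 + 5*k^2 + 6*k) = (k + 3)^2*(k^2 + 2*k) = (k + 2)*(k + 3)^2*(k)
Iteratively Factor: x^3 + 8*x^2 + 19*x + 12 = (x + 3)*(x^2 + 5*x + 4) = (x + 3)*(x + 4)*(x + 1)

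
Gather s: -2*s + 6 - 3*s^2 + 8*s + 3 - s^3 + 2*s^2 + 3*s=-s^3 - s^2 + 9*s + 9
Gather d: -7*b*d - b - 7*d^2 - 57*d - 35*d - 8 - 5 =-b - 7*d^2 + d*(-7*b - 92) - 13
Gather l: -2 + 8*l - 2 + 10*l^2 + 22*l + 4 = 10*l^2 + 30*l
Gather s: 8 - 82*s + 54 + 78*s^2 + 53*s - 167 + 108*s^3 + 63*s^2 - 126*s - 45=108*s^3 + 141*s^2 - 155*s - 150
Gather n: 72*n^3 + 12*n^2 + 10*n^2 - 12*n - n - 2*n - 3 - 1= 72*n^3 + 22*n^2 - 15*n - 4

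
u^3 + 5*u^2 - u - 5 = (u - 1)*(u + 1)*(u + 5)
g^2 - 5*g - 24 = (g - 8)*(g + 3)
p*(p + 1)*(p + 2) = p^3 + 3*p^2 + 2*p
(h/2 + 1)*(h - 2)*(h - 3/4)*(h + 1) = h^4/2 + h^3/8 - 19*h^2/8 - h/2 + 3/2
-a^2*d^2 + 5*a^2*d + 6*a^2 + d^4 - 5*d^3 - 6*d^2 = (-a + d)*(a + d)*(d - 6)*(d + 1)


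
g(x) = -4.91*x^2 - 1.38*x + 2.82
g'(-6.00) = 57.54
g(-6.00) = -165.66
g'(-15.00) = 145.92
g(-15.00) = -1081.23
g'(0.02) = -1.58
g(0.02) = 2.79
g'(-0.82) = 6.67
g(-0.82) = 0.65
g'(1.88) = -19.84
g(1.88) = -17.13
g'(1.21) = -13.26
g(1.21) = -6.04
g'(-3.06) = 28.67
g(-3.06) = -38.93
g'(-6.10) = 58.52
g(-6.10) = -171.46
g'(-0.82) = 6.67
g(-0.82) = 0.65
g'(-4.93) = 47.03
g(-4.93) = -109.71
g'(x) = -9.82*x - 1.38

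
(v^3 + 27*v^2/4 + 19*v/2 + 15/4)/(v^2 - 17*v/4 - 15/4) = (v^2 + 6*v + 5)/(v - 5)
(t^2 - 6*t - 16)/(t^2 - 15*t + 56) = (t + 2)/(t - 7)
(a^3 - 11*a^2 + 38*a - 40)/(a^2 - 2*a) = a - 9 + 20/a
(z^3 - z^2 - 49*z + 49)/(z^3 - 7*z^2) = 1 + 6/z - 7/z^2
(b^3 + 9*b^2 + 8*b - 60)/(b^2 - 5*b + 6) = (b^2 + 11*b + 30)/(b - 3)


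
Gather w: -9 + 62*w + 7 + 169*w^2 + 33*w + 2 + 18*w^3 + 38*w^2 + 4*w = 18*w^3 + 207*w^2 + 99*w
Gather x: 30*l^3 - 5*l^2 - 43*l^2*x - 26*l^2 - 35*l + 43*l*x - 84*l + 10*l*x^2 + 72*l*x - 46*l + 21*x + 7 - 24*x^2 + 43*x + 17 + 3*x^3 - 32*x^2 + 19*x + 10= 30*l^3 - 31*l^2 - 165*l + 3*x^3 + x^2*(10*l - 56) + x*(-43*l^2 + 115*l + 83) + 34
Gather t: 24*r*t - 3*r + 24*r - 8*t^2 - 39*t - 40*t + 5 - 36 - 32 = 21*r - 8*t^2 + t*(24*r - 79) - 63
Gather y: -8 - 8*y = -8*y - 8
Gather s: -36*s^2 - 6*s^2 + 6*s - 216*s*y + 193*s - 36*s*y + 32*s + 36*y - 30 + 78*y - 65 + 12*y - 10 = -42*s^2 + s*(231 - 252*y) + 126*y - 105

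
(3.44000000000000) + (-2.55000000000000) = 0.890000000000000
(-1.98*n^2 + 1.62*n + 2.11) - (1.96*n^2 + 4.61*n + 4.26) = -3.94*n^2 - 2.99*n - 2.15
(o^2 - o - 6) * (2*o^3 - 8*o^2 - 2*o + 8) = 2*o^5 - 10*o^4 - 6*o^3 + 58*o^2 + 4*o - 48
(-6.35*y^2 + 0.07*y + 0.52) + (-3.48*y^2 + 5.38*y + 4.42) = -9.83*y^2 + 5.45*y + 4.94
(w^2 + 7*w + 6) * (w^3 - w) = w^5 + 7*w^4 + 5*w^3 - 7*w^2 - 6*w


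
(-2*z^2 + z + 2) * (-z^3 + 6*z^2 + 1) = 2*z^5 - 13*z^4 + 4*z^3 + 10*z^2 + z + 2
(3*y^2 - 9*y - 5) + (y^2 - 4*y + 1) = 4*y^2 - 13*y - 4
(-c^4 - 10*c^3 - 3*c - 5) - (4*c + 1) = -c^4 - 10*c^3 - 7*c - 6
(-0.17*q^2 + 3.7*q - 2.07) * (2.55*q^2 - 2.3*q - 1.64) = -0.4335*q^4 + 9.826*q^3 - 13.5097*q^2 - 1.307*q + 3.3948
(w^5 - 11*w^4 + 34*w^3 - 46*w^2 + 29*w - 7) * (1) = w^5 - 11*w^4 + 34*w^3 - 46*w^2 + 29*w - 7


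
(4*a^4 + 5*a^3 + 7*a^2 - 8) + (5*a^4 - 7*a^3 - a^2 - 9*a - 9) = 9*a^4 - 2*a^3 + 6*a^2 - 9*a - 17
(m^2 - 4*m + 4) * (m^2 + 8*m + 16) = m^4 + 4*m^3 - 12*m^2 - 32*m + 64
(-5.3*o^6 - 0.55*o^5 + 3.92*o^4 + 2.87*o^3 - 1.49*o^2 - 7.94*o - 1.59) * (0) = 0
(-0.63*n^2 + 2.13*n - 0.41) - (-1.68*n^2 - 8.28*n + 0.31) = 1.05*n^2 + 10.41*n - 0.72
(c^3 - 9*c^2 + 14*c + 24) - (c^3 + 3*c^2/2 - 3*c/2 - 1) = -21*c^2/2 + 31*c/2 + 25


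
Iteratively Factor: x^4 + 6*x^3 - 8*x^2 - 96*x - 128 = (x + 2)*(x^3 + 4*x^2 - 16*x - 64) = (x + 2)*(x + 4)*(x^2 - 16) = (x - 4)*(x + 2)*(x + 4)*(x + 4)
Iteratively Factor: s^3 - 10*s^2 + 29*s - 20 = (s - 5)*(s^2 - 5*s + 4) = (s - 5)*(s - 1)*(s - 4)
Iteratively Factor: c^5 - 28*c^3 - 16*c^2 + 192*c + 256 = (c + 4)*(c^4 - 4*c^3 - 12*c^2 + 32*c + 64) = (c + 2)*(c + 4)*(c^3 - 6*c^2 + 32) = (c - 4)*(c + 2)*(c + 4)*(c^2 - 2*c - 8) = (c - 4)*(c + 2)^2*(c + 4)*(c - 4)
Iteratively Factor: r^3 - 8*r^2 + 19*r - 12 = (r - 3)*(r^2 - 5*r + 4) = (r - 4)*(r - 3)*(r - 1)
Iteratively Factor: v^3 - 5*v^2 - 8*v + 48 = (v + 3)*(v^2 - 8*v + 16) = (v - 4)*(v + 3)*(v - 4)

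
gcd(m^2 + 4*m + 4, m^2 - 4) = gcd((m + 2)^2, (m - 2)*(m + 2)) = m + 2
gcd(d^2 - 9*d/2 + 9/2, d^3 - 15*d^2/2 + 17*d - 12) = d - 3/2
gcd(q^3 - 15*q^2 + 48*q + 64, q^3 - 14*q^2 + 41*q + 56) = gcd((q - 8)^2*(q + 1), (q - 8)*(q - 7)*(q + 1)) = q^2 - 7*q - 8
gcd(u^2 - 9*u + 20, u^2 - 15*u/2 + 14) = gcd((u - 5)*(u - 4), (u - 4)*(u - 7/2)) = u - 4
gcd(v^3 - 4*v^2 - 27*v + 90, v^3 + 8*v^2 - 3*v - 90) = v^2 + 2*v - 15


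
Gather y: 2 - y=2 - y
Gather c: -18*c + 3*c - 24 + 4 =-15*c - 20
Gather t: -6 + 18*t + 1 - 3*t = 15*t - 5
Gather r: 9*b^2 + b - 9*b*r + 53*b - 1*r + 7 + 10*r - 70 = 9*b^2 + 54*b + r*(9 - 9*b) - 63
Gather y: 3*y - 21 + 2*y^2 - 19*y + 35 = 2*y^2 - 16*y + 14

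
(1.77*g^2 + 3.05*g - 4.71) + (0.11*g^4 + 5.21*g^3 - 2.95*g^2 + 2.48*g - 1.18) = 0.11*g^4 + 5.21*g^3 - 1.18*g^2 + 5.53*g - 5.89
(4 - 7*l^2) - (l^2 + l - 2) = -8*l^2 - l + 6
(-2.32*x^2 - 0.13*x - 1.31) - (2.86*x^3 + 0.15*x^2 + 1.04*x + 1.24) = -2.86*x^3 - 2.47*x^2 - 1.17*x - 2.55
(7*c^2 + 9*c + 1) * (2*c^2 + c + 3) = 14*c^4 + 25*c^3 + 32*c^2 + 28*c + 3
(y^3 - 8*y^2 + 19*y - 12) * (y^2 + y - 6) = y^5 - 7*y^4 + 5*y^3 + 55*y^2 - 126*y + 72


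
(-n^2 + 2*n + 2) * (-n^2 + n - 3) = n^4 - 3*n^3 + 3*n^2 - 4*n - 6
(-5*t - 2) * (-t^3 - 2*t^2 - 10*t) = 5*t^4 + 12*t^3 + 54*t^2 + 20*t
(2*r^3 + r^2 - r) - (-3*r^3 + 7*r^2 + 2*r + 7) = 5*r^3 - 6*r^2 - 3*r - 7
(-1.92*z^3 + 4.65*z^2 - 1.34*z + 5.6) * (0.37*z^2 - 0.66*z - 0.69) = -0.7104*z^5 + 2.9877*z^4 - 2.24*z^3 - 0.2521*z^2 - 2.7714*z - 3.864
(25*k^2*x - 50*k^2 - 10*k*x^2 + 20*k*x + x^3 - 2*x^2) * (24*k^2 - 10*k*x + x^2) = 600*k^4*x - 1200*k^4 - 490*k^3*x^2 + 980*k^3*x + 149*k^2*x^3 - 298*k^2*x^2 - 20*k*x^4 + 40*k*x^3 + x^5 - 2*x^4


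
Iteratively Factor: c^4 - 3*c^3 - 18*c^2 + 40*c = (c - 2)*(c^3 - c^2 - 20*c) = (c - 2)*(c + 4)*(c^2 - 5*c) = c*(c - 2)*(c + 4)*(c - 5)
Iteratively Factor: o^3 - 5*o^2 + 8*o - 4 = (o - 1)*(o^2 - 4*o + 4) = (o - 2)*(o - 1)*(o - 2)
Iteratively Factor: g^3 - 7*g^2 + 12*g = (g)*(g^2 - 7*g + 12) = g*(g - 4)*(g - 3)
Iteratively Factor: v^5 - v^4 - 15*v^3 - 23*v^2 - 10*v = (v - 5)*(v^4 + 4*v^3 + 5*v^2 + 2*v) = (v - 5)*(v + 2)*(v^3 + 2*v^2 + v) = (v - 5)*(v + 1)*(v + 2)*(v^2 + v) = v*(v - 5)*(v + 1)*(v + 2)*(v + 1)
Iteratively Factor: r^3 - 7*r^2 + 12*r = (r - 4)*(r^2 - 3*r) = r*(r - 4)*(r - 3)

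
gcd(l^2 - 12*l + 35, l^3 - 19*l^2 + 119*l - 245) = l^2 - 12*l + 35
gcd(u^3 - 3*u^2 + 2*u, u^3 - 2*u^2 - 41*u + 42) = u - 1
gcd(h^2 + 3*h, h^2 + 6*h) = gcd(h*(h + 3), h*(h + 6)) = h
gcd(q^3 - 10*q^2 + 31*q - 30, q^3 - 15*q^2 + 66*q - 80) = q^2 - 7*q + 10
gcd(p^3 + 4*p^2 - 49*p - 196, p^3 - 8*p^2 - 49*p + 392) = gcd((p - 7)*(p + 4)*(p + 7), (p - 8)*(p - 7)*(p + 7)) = p^2 - 49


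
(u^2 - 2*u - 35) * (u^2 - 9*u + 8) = u^4 - 11*u^3 - 9*u^2 + 299*u - 280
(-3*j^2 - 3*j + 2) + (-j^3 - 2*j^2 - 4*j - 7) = -j^3 - 5*j^2 - 7*j - 5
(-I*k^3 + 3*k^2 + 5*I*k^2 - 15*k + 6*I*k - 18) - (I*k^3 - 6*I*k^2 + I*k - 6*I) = -2*I*k^3 + 3*k^2 + 11*I*k^2 - 15*k + 5*I*k - 18 + 6*I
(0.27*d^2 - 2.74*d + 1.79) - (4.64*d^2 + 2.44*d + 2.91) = -4.37*d^2 - 5.18*d - 1.12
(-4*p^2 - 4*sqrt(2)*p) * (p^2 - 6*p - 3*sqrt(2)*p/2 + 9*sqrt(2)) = -4*p^4 + 2*sqrt(2)*p^3 + 24*p^3 - 12*sqrt(2)*p^2 + 12*p^2 - 72*p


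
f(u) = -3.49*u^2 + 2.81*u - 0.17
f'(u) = 2.81 - 6.98*u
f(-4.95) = -99.59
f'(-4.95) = 37.36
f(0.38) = 0.39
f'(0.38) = 0.16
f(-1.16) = -8.13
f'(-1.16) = 10.91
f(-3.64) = -56.64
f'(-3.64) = 28.22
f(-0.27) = -1.18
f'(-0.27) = 4.69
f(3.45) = -32.02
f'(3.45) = -21.27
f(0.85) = -0.30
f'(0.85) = -3.12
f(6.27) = -119.75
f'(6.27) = -40.95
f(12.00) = -469.01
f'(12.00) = -80.95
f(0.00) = -0.17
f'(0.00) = 2.81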